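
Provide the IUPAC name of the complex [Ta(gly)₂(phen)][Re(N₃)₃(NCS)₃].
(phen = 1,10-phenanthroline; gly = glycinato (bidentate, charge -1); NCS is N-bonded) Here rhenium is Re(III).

Both ions are complex: the cation is named first with the plain metal name, the anion second with the -ate form; each ion's ligands are alphabetised independently.
Re is given as +3; the anion's ligand charges sum to -6, so the complex anion is 3−.
A 1:1 salt means the cation carries the equal and opposite charge, 3+.
Cation: ligand charges sum to -2; for the ion to be 3+, Ta = +5.

bis(glycinato)(1,10-phenanthroline)tantalum(V) triazidotriisothiocyanatorhenate(III)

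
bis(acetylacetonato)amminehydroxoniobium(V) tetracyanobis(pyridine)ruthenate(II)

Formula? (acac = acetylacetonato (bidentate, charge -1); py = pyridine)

[Nb(acac)2(NH3)(OH)][Ru(CN)4(py)2]

Cation [Nb…]: ligand charges -3, Nb(V) ⇒ ion charge 2+.
Anion [Ru…]: ligand charges -4, Ru(II) ⇒ ion charge 2−.
One 2+ cation balances one 2− anion.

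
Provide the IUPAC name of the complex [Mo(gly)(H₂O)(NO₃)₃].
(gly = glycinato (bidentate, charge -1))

aqua(glycinato)trinitratomolybdenum(IV)

There is no counter-ion, so the complex is neutral overall.
Ligand charges: 1×glycinato (-1 each), 3×nitrato (-1 each), 1×aqua (neutral); total -4. So Mo + (-4) = 0, giving Mo = +4.
Ligands are named alphabetically: aqua before glycinato before nitrato.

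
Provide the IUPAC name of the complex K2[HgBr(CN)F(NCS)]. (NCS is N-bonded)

potassium bromocyanofluoroisothiocyanatomercurate(II)

The 2 potassium counter-ions carry a total charge of +2, so each complex ion is 2−.
Ligand charges: 1×fluoro (-1 each), 1×bromo (-1 each), 1×isothiocyanato (-1 each), 1×cyano (-1 each); total -4. So Hg + (-4) = 2−, giving Hg = +2.
Ligands are named alphabetically: bromo before cyano before fluoro before isothiocyanato.
The complex ion is anionic, so mercury takes the -ate form mercurate(II).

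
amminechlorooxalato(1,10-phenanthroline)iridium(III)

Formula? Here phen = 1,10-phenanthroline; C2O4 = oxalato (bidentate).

Ligands: 1 chloro (Cl, -1), 1 ammine (NH3, neutral), 1 1,10-phenanthroline (phen, neutral), 1 oxalato (C2O4, -2). Ligand charge sum = -3.
With Ir in oxidation state +3, the complex ion is [Ir...].

[Ir(C2O4)Cl(NH3)(phen)]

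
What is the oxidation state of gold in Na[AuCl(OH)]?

1 sodium outside the brackets (+1 each) → the complex ion is 1−.
Ligand charges: 1×Cl = -1; 1×OH = -1; sum -2.
Au + (-2) = 1− ⇒ Au is +1.

+1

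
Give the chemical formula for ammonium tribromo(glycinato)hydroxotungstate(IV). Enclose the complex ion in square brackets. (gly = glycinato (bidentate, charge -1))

Ligands: 1 hydroxo (OH, -1), 3 bromo (Br, -1), 1 glycinato (gly, -1). Ligand charge sum = -5.
Charge balance with ammonium (+1) requires 1 complex ion per 1 ammonium.

NH4[WBr3(gly)(OH)]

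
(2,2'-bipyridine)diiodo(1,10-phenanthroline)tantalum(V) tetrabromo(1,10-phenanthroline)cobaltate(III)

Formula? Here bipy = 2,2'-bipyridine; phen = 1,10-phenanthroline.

[Ta(bipy)I2(phen)][CoBr4(phen)]3

Cation [Ta…]: ligand charges -2, Ta(V) ⇒ ion charge 3+.
Anion [Co…]: ligand charges -4, Co(III) ⇒ ion charge 1−.
One 3+ cation requires 3 of the 1− anion.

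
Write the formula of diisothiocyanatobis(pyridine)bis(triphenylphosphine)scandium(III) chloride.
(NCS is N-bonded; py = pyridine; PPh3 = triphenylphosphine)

[Sc(NCS)2(PPh3)2(py)2]Cl

Ligands: 2 isothiocyanato (NCS, -1), 2 pyridine (py, neutral), 2 triphenylphosphine (PPh3, neutral). Ligand charge sum = -2.
Charge balance with chloride (-1) requires 1 complex ion per 1 chloride.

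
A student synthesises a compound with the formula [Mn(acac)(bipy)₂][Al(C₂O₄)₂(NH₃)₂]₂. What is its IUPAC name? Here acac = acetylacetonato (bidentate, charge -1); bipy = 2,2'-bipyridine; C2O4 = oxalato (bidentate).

(acetylacetonato)bis(2,2'-bipyridine)manganese(III) diamminedioxalatoaluminate(III)

Both ions are complex: the cation is named first with the plain metal name, the anion second with the -ate form; each ion's ligands are alphabetised independently.
Aluminium is always +3 in its complexes; the anion's ligand charges sum to -4, so the complex anion is 1−.
With 2 anions per cation, the cation must be 2×1 = 2+.
Cation: ligand charges sum to -1; for the ion to be 2+, Mn = +3.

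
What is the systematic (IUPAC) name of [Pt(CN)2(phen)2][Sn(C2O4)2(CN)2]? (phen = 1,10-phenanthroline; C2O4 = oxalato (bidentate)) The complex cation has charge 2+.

Both ions are complex: the cation is named first with the plain metal name, the anion second with the -ate form; each ion's ligands are alphabetised independently.
The complex cation is given as 2+; its ligand charges sum to -2, so Pt = +4.
A 1:1 salt means the anion carries the equal and opposite charge, 2−.
Anion: ligand charges sum to -6; for the ion to be 2−, Sn = +4.

dicyanobis(1,10-phenanthroline)platinum(IV) dicyanodioxalatostannate(IV)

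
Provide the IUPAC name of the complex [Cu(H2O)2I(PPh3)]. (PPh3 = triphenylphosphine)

There is no counter-ion, so the complex is neutral overall.
Ligand charges: 2×aqua (neutral), 1×iodo (-1 each), 1×triphenylphosphine (neutral); total -1. So Cu + (-1) = 0, giving Cu = +1.
Ligands are named alphabetically: aqua before iodo before triphenylphosphine.

diaquaiodo(triphenylphosphine)copper(I)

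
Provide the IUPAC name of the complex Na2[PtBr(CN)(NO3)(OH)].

sodium bromocyanohydroxonitratoplatinate(II)

The 2 sodium counter-ions carry a total charge of +2, so each complex ion is 2−.
Ligand charges: 1×hydroxo (-1 each), 1×cyano (-1 each), 1×nitrato (-1 each), 1×bromo (-1 each); total -4. So Pt + (-4) = 2−, giving Pt = +2.
Ligands are named alphabetically: bromo before cyano before hydroxo before nitrato.
The complex ion is anionic, so platinum takes the -ate form platinate(II).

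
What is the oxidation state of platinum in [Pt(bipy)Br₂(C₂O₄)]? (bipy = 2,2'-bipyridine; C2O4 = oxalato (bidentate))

+4

No counter-ion: the bracketed complex is neutral.
Ligand charges: 2×Br = -2; 1×bipy neutral; 1×C2O4 = -2; sum -4.
Pt + (-4) = 0 ⇒ Pt is +4.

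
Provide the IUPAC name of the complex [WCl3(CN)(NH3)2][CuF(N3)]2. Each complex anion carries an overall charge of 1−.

diamminetrichlorocyanotungsten(VI) azidofluorocuprate(I)

Both ions are complex: the cation is named first with the plain metal name, the anion second with the -ate form; each ion's ligands are alphabetised independently.
The complex anion is given as 1−; its ligand charges sum to -2, so Cu = +1.
With 2 anions per cation, the cation must be 2×1 = 2+.
Cation: ligand charges sum to -4; for the ion to be 2+, W = +6.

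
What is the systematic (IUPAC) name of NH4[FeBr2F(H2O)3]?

ammonium triaquadibromofluoroferrate(II)

The 1 ammonium counter-ion carries a total charge of +1, so each complex ion is 1−.
Ligand charges: 2×bromo (-1 each), 1×fluoro (-1 each), 3×aqua (neutral); total -3. So Fe + (-3) = 1−, giving Fe = +2.
Ligands are named alphabetically: aqua before bromo before fluoro.
The complex ion is anionic, so iron takes the -ate form ferrate(II).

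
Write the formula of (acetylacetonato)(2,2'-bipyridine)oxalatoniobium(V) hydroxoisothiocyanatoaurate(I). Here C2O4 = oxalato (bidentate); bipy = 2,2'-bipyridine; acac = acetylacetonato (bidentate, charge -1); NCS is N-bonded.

Cation [Nb…]: ligand charges -3, Nb(V) ⇒ ion charge 2+.
Anion [Au…]: ligand charges -2, Au(I) ⇒ ion charge 1−.

[Nb(acac)(bipy)(C2O4)][Au(NCS)(OH)]2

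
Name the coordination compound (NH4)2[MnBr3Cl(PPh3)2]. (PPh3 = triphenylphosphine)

ammonium tribromochlorobis(triphenylphosphine)manganate(II)

The 2 ammonium counter-ions carry a total charge of +2, so each complex ion is 2−.
Ligand charges: 2×triphenylphosphine (neutral), 1×chloro (-1 each), 3×bromo (-1 each); total -4. So Mn + (-4) = 2−, giving Mn = +2.
The complex ion is anionic, so manganese takes the -ate form manganate(II).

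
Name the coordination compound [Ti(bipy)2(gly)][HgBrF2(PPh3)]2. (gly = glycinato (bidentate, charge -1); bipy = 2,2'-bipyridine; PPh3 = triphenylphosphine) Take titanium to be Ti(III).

Both ions are complex: the cation is named first with the plain metal name, the anion second with the -ate form; each ion's ligands are alphabetised independently.
Ti is given as +3; the cation's ligand charges sum to -1, so the complex cation is 2+.
With 2 anions per cation, each anion must be 2/2 = 1−.
Anion: ligand charges sum to -3; for the ion to be 1−, Hg = +2.

bis(2,2'-bipyridine)(glycinato)titanium(III) bromodifluoro(triphenylphosphine)mercurate(II)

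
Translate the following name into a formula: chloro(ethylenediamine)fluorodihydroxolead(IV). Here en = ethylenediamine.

Ligands: 1 fluoro (F, -1), 2 hydroxo (OH, -1), 1 ethylenediamine (en, neutral), 1 chloro (Cl, -1). Ligand charge sum = -4.
With Pb in oxidation state +4, the complex ion is [Pb...].

[PbCl(en)F(OH)2]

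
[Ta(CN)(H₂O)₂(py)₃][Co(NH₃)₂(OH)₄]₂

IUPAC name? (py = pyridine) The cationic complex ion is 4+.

Both ions are complex: the cation is named first with the plain metal name, the anion second with the -ate form; each ion's ligands are alphabetised independently.
The complex cation is given as 4+; its ligand charges sum to -1, so Ta = +5.
With 2 anions per cation, each anion must be 4/2 = 2−.
Anion: ligand charges sum to -4; for the ion to be 2−, Co = +2.

diaquacyanotris(pyridine)tantalum(V) diamminetetrahydroxocobaltate(II)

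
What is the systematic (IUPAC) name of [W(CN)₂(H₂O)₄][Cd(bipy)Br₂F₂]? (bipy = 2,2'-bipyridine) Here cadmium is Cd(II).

Both ions are complex: the cation is named first with the plain metal name, the anion second with the -ate form; each ion's ligands are alphabetised independently.
Cd is given as +2; the anion's ligand charges sum to -4, so the complex anion is 2−.
A 1:1 salt means the cation carries the equal and opposite charge, 2+.
Cation: ligand charges sum to -2; for the ion to be 2+, W = +4.

tetraaquadicyanotungsten(IV) (2,2'-bipyridine)dibromodifluorocadmate(II)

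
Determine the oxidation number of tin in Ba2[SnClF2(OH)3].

+2

2 barium outside the brackets (+2 each) → the complex ion is 4−.
Ligand charges: 3×OH = -3; 2×F = -2; 1×Cl = -1; sum -6.
Sn + (-6) = 4− ⇒ Sn is +2.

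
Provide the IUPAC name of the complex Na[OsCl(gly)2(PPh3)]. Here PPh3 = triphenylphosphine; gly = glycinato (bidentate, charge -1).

sodium chlorobis(glycinato)(triphenylphosphine)osmate(II)

The 1 sodium counter-ion carries a total charge of +1, so each complex ion is 1−.
Ligand charges: 1×chloro (-1 each), 1×triphenylphosphine (neutral), 2×glycinato (-1 each); total -3. So Os + (-3) = 1−, giving Os = +2.
Ligands are named alphabetically: chloro before glycinato before triphenylphosphine.
The complex ion is anionic, so osmium takes the -ate form osmate(II).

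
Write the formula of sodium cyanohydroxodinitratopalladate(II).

Na2[Pd(CN)(NO3)2(OH)]

Ligands: 1 hydroxo (OH, -1), 1 cyano (CN, -1), 2 nitrato (NO3, -1). Ligand charge sum = -4.
Charge balance with sodium (+1) requires 1 complex ion per 2 sodium.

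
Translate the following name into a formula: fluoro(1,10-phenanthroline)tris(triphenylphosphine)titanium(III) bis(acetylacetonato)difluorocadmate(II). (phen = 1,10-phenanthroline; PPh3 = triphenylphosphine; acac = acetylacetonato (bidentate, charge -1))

[TiF(phen)(PPh3)3][Cd(acac)2F2]

Cation [Ti…]: ligand charges -1, Ti(III) ⇒ ion charge 2+.
Anion [Cd…]: ligand charges -4, Cd(II) ⇒ ion charge 2−.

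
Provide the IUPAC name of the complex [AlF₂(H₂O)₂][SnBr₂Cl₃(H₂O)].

diaquadifluoroaluminium(III) aquadibromotrichlorostannate(IV)

Both ions are complex: the cation is named first with the plain metal name, the anion second with the -ate form; each ion's ligands are alphabetised independently.
Aluminium is always +3 in its complexes; the cation's ligand charges sum to -2, so the complex cation is 1+.
A 1:1 salt means the anion carries the equal and opposite charge, 1−.
Anion: ligand charges sum to -5; for the ion to be 1−, Sn = +4.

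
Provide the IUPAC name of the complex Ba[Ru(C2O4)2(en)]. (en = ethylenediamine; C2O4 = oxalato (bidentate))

The 1 barium counter-ion carries a total charge of +2, so each complex ion is 2−.
Ligand charges: 1×ethylenediamine (neutral), 2×oxalato (-2 each); total -4. So Ru + (-4) = 2−, giving Ru = +2.
Ligands are named alphabetically: ethylenediamine before oxalato.
The complex ion is anionic, so ruthenium takes the -ate form ruthenate(II).

barium (ethylenediamine)dioxalatoruthenate(II)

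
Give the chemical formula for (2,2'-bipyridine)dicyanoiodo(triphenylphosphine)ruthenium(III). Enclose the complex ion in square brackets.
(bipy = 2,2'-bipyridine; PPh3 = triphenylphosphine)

[Ru(bipy)(CN)2I(PPh3)]

Ligands: 2 cyano (CN, -1), 1 2,2'-bipyridine (bipy, neutral), 1 triphenylphosphine (PPh3, neutral), 1 iodo (I, -1). Ligand charge sum = -3.
With Ru in oxidation state +3, the complex ion is [Ru...].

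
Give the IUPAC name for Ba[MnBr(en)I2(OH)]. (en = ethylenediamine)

barium bromo(ethylenediamine)hydroxodiiodomanganate(II)

The 1 barium counter-ion carries a total charge of +2, so each complex ion is 2−.
Ligand charges: 1×ethylenediamine (neutral), 1×bromo (-1 each), 2×iodo (-1 each), 1×hydroxo (-1 each); total -4. So Mn + (-4) = 2−, giving Mn = +2.
Ligands are named alphabetically: bromo before ethylenediamine before hydroxo before iodo.
The complex ion is anionic, so manganese takes the -ate form manganate(II).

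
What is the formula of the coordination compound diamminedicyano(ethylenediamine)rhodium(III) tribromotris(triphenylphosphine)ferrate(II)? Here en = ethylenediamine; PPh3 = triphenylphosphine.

Cation [Rh…]: ligand charges -2, Rh(III) ⇒ ion charge 1+.
Anion [Fe…]: ligand charges -3, Fe(II) ⇒ ion charge 1−.
One 1+ cation balances one 1− anion.

[Rh(CN)2(en)(NH3)2][FeBr3(PPh3)3]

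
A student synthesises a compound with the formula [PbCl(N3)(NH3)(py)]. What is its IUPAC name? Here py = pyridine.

There is no counter-ion, so the complex is neutral overall.
Ligand charges: 1×pyridine (neutral), 1×chloro (-1 each), 1×azido (-1 each), 1×ammine (neutral); total -2. So Pb + (-2) = 0, giving Pb = +2.
Ligands are named alphabetically: ammine before azido before chloro before pyridine.

ammineazidochloro(pyridine)lead(II)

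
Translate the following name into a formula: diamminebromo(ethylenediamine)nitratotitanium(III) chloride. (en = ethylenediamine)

Ligands: 1 nitrato (NO3, -1), 2 ammine (NH3, neutral), 1 bromo (Br, -1), 1 ethylenediamine (en, neutral). Ligand charge sum = -2.
With Ti in oxidation state +3, the complex ion is [Ti...]^1+.
Charge balance with chloride (-1) requires 1 complex ion per 1 chloride.

[TiBr(en)(NH3)2(NO3)]Cl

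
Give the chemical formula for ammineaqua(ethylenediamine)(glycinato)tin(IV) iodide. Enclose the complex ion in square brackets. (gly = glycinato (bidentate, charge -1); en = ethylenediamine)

[Sn(en)(gly)(H2O)(NH3)]I3

Ligands: 1 ammine (NH3, neutral), 1 glycinato (gly, -1), 1 aqua (H2O, neutral), 1 ethylenediamine (en, neutral). Ligand charge sum = -1.
With Sn in oxidation state +4, the complex ion is [Sn...]^3+.
Charge balance with iodide (-1) requires 1 complex ion per 3 iodide.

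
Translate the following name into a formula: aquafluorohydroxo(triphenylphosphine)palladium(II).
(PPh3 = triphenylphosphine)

[PdF(H2O)(OH)(PPh3)]

Ligands: 1 fluoro (F, -1), 1 aqua (H2O, neutral), 1 hydroxo (OH, -1), 1 triphenylphosphine (PPh3, neutral). Ligand charge sum = -2.
With Pd in oxidation state +2, the complex ion is [Pd...].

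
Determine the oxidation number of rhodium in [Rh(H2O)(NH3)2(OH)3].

+3

No counter-ion: the bracketed complex is neutral.
Ligand charges: 2×NH3 neutral; 3×OH = -3; 1×H2O neutral; sum -3.
Rh + (-3) = 0 ⇒ Rh is +3.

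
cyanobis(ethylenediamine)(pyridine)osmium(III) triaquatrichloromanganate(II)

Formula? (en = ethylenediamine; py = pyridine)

[Os(CN)(en)2(py)][MnCl3(H2O)3]2

Cation [Os…]: ligand charges -1, Os(III) ⇒ ion charge 2+.
Anion [Mn…]: ligand charges -3, Mn(II) ⇒ ion charge 1−.
One 2+ cation requires 2 of the 1− anion.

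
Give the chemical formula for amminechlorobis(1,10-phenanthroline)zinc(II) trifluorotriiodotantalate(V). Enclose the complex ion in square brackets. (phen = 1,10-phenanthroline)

Cation [Zn…]: ligand charges -1, Zn(II) ⇒ ion charge 1+.
Anion [Ta…]: ligand charges -6, Ta(V) ⇒ ion charge 1−.
One 1+ cation balances one 1− anion.

[ZnCl(NH3)(phen)2][TaF3I3]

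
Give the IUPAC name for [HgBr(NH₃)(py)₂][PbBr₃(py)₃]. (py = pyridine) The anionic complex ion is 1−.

Both ions are complex: the cation is named first with the plain metal name, the anion second with the -ate form; each ion's ligands are alphabetised independently.
The complex anion is given as 1−; its ligand charges sum to -3, so Pb = +2.
A 1:1 salt means the cation carries the equal and opposite charge, 1+.
Cation: ligand charges sum to -1; for the ion to be 1+, Hg = +2.

amminebromobis(pyridine)mercury(II) tribromotris(pyridine)plumbate(II)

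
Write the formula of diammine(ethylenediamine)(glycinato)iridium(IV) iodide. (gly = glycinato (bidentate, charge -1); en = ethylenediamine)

Ligands: 1 glycinato (gly, -1), 2 ammine (NH3, neutral), 1 ethylenediamine (en, neutral). Ligand charge sum = -1.
With Ir in oxidation state +4, the complex ion is [Ir...]^3+.
Charge balance with iodide (-1) requires 1 complex ion per 3 iodide.

[Ir(en)(gly)(NH3)2]I3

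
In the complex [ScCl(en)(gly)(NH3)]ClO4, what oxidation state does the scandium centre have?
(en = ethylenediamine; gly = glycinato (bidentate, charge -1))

1 perchlorate outside the brackets (-1 each) → the complex ion is 1+.
Ligand charges: 1×Cl = -1; 1×en neutral; 1×NH3 neutral; 1×gly = -1; sum -2.
Sc + (-2) = 1+ ⇒ Sc is +3.

+3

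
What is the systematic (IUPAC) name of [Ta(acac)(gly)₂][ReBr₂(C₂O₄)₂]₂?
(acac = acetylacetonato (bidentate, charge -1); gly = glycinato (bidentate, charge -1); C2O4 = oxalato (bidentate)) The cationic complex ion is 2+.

The complex cation is given as 2+; its ligand charges sum to -3, so Ta = +5.
With 2 anions per cation, each anion must be 2/2 = 1−.
Anion: ligand charges sum to -6; for the ion to be 1−, Re = +5.

(acetylacetonato)bis(glycinato)tantalum(V) dibromodioxalatorhenate(V)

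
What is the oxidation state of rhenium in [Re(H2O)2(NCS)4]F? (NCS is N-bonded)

1 fluoride outside the brackets (-1 each) → the complex ion is 1+.
Ligand charges: 2×H2O neutral; 4×NCS = -4; sum -4.
Re + (-4) = 1+ ⇒ Re is +5.

+5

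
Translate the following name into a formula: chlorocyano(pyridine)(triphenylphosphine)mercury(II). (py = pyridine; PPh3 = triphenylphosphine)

[HgCl(CN)(PPh3)(py)]

Ligands: 1 chloro (Cl, -1), 1 pyridine (py, neutral), 1 triphenylphosphine (PPh3, neutral), 1 cyano (CN, -1). Ligand charge sum = -2.
With Hg in oxidation state +2, the complex ion is [Hg...].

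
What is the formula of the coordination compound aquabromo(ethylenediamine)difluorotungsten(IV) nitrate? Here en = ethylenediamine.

Ligands: 1 bromo (Br, -1), 1 aqua (H2O, neutral), 2 fluoro (F, -1), 1 ethylenediamine (en, neutral). Ligand charge sum = -3.
Charge balance with nitrate (-1) requires 1 complex ion per 1 nitrate.

[WBr(en)F2(H2O)]NO3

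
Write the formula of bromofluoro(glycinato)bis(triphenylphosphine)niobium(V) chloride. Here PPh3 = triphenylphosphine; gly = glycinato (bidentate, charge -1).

Ligands: 1 bromo (Br, -1), 2 triphenylphosphine (PPh3, neutral), 1 glycinato (gly, -1), 1 fluoro (F, -1). Ligand charge sum = -3.
With Nb in oxidation state +5, the complex ion is [Nb...]^2+.
Charge balance with chloride (-1) requires 1 complex ion per 2 chloride.

[NbBrF(gly)(PPh3)2]Cl2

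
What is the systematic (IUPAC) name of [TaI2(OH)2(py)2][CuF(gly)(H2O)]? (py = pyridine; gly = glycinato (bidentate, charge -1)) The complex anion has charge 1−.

dihydroxodiiodobis(pyridine)tantalum(V) aquafluoro(glycinato)cuprate(I)

The complex anion is given as 1−; its ligand charges sum to -2, so Cu = +1.
A 1:1 salt means the cation carries the equal and opposite charge, 1+.
Cation: ligand charges sum to -4; for the ion to be 1+, Ta = +5.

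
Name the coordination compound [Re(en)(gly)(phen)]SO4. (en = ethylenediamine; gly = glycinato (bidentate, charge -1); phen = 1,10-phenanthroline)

(ethylenediamine)(glycinato)(1,10-phenanthroline)rhenium(III) sulfate

The 1 sulfate counter-ion carries a total charge of -2, so each complex ion is 2+.
Ligand charges: 1×ethylenediamine (neutral), 1×glycinato (-1 each), 1×1,10-phenanthroline (neutral); total -1. So Re + (-1) = 2+, giving Re = +3.
Ligands are named alphabetically: ethylenediamine before glycinato before phenanthroline.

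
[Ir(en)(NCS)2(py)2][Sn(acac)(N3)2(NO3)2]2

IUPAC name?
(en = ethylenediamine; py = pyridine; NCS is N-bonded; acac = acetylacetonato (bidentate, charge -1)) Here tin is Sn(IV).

(ethylenediamine)diisothiocyanatobis(pyridine)iridium(IV) (acetylacetonato)diazidodinitratostannate(IV)

Sn is given as +4; the anion's ligand charges sum to -5, so the complex anion is 1−.
With 2 anions per cation, the cation must be 2×1 = 2+.
Cation: ligand charges sum to -2; for the ion to be 2+, Ir = +4.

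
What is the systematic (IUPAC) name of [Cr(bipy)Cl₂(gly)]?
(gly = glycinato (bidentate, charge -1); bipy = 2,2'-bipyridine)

(2,2'-bipyridine)dichloro(glycinato)chromium(III)

There is no counter-ion, so the complex is neutral overall.
Ligand charges: 1×glycinato (-1 each), 1×2,2'-bipyridine (neutral), 2×chloro (-1 each); total -3. So Cr + (-3) = 0, giving Cr = +3.
Ligands are named alphabetically: bipyridine before chloro before glycinato.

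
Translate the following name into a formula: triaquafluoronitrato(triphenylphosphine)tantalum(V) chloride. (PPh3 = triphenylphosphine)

Ligands: 3 aqua (H2O, neutral), 1 triphenylphosphine (PPh3, neutral), 1 nitrato (NO3, -1), 1 fluoro (F, -1). Ligand charge sum = -2.
With Ta in oxidation state +5, the complex ion is [Ta...]^3+.
Charge balance with chloride (-1) requires 1 complex ion per 3 chloride.

[TaF(H2O)3(NO3)(PPh3)]Cl3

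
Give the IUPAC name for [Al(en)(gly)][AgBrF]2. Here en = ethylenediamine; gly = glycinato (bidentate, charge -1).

(ethylenediamine)(glycinato)aluminium(III) bromofluoroargentate(I)

Aluminium is always +3 in its complexes; the cation's ligand charges sum to -1, so the complex cation is 2+.
With 2 anions per cation, each anion must be 2/2 = 1−.
Anion: ligand charges sum to -2; for the ion to be 1−, Ag = +1.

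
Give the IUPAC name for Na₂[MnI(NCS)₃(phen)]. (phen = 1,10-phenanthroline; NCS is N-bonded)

sodium iodotriisothiocyanato(1,10-phenanthroline)manganate(II)

The 2 sodium counter-ions carry a total charge of +2, so each complex ion is 2−.
Ligand charges: 1×iodo (-1 each), 1×1,10-phenanthroline (neutral), 3×isothiocyanato (-1 each); total -4. So Mn + (-4) = 2−, giving Mn = +2.
Ligands are named alphabetically: iodo before isothiocyanato before phenanthroline.
The complex ion is anionic, so manganese takes the -ate form manganate(II).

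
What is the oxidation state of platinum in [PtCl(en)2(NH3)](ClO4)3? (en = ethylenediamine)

+4

3 perchlorate outside the brackets (-1 each) → the complex ion is 3+.
Ligand charges: 1×NH3 neutral; 2×en neutral; 1×Cl = -1; sum -1.
Pt + (-1) = 3+ ⇒ Pt is +4.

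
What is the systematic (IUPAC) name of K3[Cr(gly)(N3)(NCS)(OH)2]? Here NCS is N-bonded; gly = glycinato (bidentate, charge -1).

potassium azido(glycinato)dihydroxoisothiocyanatochromate(II)

The 3 potassium counter-ions carry a total charge of +3, so each complex ion is 3−.
Ligand charges: 1×azido (-1 each), 1×isothiocyanato (-1 each), 2×hydroxo (-1 each), 1×glycinato (-1 each); total -5. So Cr + (-5) = 3−, giving Cr = +2.
The complex ion is anionic, so chromium takes the -ate form chromate(II).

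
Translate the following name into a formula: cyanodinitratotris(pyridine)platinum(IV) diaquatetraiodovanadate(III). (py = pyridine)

Cation [Pt…]: ligand charges -3, Pt(IV) ⇒ ion charge 1+.
Anion [V…]: ligand charges -4, V(III) ⇒ ion charge 1−.
One 1+ cation balances one 1− anion.

[Pt(CN)(NO3)2(py)3][V(H2O)2I4]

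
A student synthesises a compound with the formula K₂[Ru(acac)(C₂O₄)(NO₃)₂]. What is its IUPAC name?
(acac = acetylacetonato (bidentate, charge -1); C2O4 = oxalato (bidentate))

The 2 potassium counter-ions carry a total charge of +2, so each complex ion is 2−.
Ligand charges: 2×nitrato (-1 each), 1×acetylacetonato (-1 each), 1×oxalato (-2 each); total -5. So Ru + (-5) = 2−, giving Ru = +3.
Ligands are named alphabetically: acetylacetonato before nitrato before oxalato.
The complex ion is anionic, so ruthenium takes the -ate form ruthenate(III).

potassium (acetylacetonato)dinitratooxalatoruthenate(III)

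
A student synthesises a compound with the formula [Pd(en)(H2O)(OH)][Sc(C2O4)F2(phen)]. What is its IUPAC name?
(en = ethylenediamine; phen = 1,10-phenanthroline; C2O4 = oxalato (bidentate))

aqua(ethylenediamine)hydroxopalladium(II) difluorooxalato(1,10-phenanthroline)scandate(III)

Scandium is always +3 in its complexes; the anion's ligand charges sum to -4, so the complex anion is 1−.
A 1:1 salt means the cation carries the equal and opposite charge, 1+.
Cation: ligand charges sum to -1; for the ion to be 1+, Pd = +2.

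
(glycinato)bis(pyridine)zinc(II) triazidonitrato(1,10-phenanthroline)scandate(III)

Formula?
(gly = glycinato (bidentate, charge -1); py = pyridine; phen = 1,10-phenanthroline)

[Zn(gly)(py)2][Sc(N3)3(NO3)(phen)]

Cation [Zn…]: ligand charges -1, Zn(II) ⇒ ion charge 1+.
Anion [Sc…]: ligand charges -4, Sc(III) ⇒ ion charge 1−.
One 1+ cation balances one 1− anion.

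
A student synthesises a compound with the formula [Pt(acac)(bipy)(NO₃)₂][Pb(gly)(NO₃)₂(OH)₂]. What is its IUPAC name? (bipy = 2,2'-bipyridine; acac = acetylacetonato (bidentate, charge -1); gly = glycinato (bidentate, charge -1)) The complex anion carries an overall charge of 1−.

Both ions are complex: the cation is named first with the plain metal name, the anion second with the -ate form; each ion's ligands are alphabetised independently.
The complex anion is given as 1−; its ligand charges sum to -5, so Pb = +4.
A 1:1 salt means the cation carries the equal and opposite charge, 1+.
Cation: ligand charges sum to -3; for the ion to be 1+, Pt = +4.

(acetylacetonato)(2,2'-bipyridine)dinitratoplatinum(IV) (glycinato)dihydroxodinitratoplumbate(IV)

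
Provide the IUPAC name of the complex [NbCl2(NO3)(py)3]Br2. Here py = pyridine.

dichloronitratotris(pyridine)niobium(V) bromide

The 2 bromide counter-ions carry a total charge of -2, so each complex ion is 2+.
Ligand charges: 2×chloro (-1 each), 3×pyridine (neutral), 1×nitrato (-1 each); total -3. So Nb + (-3) = 2+, giving Nb = +5.
Ligands are named alphabetically: chloro before nitrato before pyridine.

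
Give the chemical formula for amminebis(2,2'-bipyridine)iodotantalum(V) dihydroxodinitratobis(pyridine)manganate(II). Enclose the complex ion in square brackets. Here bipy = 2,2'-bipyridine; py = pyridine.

[Ta(bipy)2I(NH3)][Mn(NO3)2(OH)2(py)2]2

Cation [Ta…]: ligand charges -1, Ta(V) ⇒ ion charge 4+.
Anion [Mn…]: ligand charges -4, Mn(II) ⇒ ion charge 2−.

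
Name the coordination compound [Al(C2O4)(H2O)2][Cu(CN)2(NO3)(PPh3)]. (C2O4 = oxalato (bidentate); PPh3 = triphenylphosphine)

Both ions are complex: the cation is named first with the plain metal name, the anion second with the -ate form; each ion's ligands are alphabetised independently.
Aluminium is always +3 in its complexes; the cation's ligand charges sum to -2, so the complex cation is 1+.
A 1:1 salt means the anion carries the equal and opposite charge, 1−.
Anion: ligand charges sum to -3; for the ion to be 1−, Cu = +2.

diaquaoxalatoaluminium(III) dicyanonitrato(triphenylphosphine)cuprate(II)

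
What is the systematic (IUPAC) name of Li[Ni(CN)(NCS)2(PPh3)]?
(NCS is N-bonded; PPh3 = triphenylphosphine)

lithium cyanodiisothiocyanato(triphenylphosphine)nickelate(II)

The 1 lithium counter-ion carries a total charge of +1, so each complex ion is 1−.
Ligand charges: 2×isothiocyanato (-1 each), 1×triphenylphosphine (neutral), 1×cyano (-1 each); total -3. So Ni + (-3) = 1−, giving Ni = +2.
The complex ion is anionic, so nickel takes the -ate form nickelate(II).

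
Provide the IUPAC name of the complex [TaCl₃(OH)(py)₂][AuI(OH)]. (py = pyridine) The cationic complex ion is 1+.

Both ions are complex: the cation is named first with the plain metal name, the anion second with the -ate form; each ion's ligands are alphabetised independently.
The complex cation is given as 1+; its ligand charges sum to -4, so Ta = +5.
A 1:1 salt means the anion carries the equal and opposite charge, 1−.
Anion: ligand charges sum to -2; for the ion to be 1−, Au = +1.

trichlorohydroxobis(pyridine)tantalum(V) hydroxoiodoaurate(I)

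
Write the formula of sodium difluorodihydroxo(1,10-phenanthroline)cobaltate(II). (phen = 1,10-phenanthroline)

Ligands: 2 fluoro (F, -1), 2 hydroxo (OH, -1), 1 1,10-phenanthroline (phen, neutral). Ligand charge sum = -4.
With Co in oxidation state +2, the complex ion is [Co...]^2−.
Charge balance with sodium (+1) requires 1 complex ion per 2 sodium.

Na2[CoF2(OH)2(phen)]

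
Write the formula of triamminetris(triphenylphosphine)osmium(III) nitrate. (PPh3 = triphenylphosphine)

Ligands: 3 triphenylphosphine (PPh3, neutral), 3 ammine (NH3, neutral). Ligand charge sum = 0.
Charge balance with nitrate (-1) requires 1 complex ion per 3 nitrate.

[Os(NH3)3(PPh3)3](NO3)3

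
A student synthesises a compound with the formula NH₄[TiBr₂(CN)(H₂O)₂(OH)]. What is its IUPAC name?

The 1 ammonium counter-ion carries a total charge of +1, so each complex ion is 1−.
Ligand charges: 2×aqua (neutral), 1×hydroxo (-1 each), 1×cyano (-1 each), 2×bromo (-1 each); total -4. So Ti + (-4) = 1−, giving Ti = +3.
Ligands are named alphabetically: aqua before bromo before cyano before hydroxo.
The complex ion is anionic, so titanium takes the -ate form titanate(III).

ammonium diaquadibromocyanohydroxotitanate(III)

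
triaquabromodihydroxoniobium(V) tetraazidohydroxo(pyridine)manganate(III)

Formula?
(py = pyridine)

Cation [Nb…]: ligand charges -3, Nb(V) ⇒ ion charge 2+.
Anion [Mn…]: ligand charges -5, Mn(III) ⇒ ion charge 2−.
One 2+ cation balances one 2− anion.

[NbBr(H2O)3(OH)2][Mn(N3)4(OH)(py)]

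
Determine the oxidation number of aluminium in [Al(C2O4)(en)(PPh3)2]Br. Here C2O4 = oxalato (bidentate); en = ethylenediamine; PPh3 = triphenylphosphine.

1 bromide outside the brackets (-1 each) → the complex ion is 1+.
Ligand charges: 1×C2O4 = -2; 1×en neutral; 2×PPh3 neutral; sum -2.
Al + (-2) = 1+ ⇒ Al is +3.

+3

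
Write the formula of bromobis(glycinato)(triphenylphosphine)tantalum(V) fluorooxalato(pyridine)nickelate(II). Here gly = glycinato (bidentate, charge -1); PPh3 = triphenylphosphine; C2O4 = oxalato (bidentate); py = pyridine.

[TaBr(gly)2(PPh3)][Ni(C2O4)F(py)]2

Cation [Ta…]: ligand charges -3, Ta(V) ⇒ ion charge 2+.
Anion [Ni…]: ligand charges -3, Ni(II) ⇒ ion charge 1−.
One 2+ cation requires 2 of the 1− anion.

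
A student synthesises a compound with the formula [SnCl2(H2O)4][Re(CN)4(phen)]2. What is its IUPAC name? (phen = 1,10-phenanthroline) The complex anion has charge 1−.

tetraaquadichlorotin(IV) tetracyano(1,10-phenanthroline)rhenate(III)

Both ions are complex: the cation is named first with the plain metal name, the anion second with the -ate form; each ion's ligands are alphabetised independently.
The complex anion is given as 1−; its ligand charges sum to -4, so Re = +3.
With 2 anions per cation, the cation must be 2×1 = 2+.
Cation: ligand charges sum to -2; for the ion to be 2+, Sn = +4.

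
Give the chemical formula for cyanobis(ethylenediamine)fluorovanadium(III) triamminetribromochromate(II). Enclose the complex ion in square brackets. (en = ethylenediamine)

Cation [V…]: ligand charges -2, V(III) ⇒ ion charge 1+.
Anion [Cr…]: ligand charges -3, Cr(II) ⇒ ion charge 1−.

[V(CN)(en)2F][CrBr3(NH3)3]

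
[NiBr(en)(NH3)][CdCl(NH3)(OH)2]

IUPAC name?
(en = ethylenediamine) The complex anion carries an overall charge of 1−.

Both ions are complex: the cation is named first with the plain metal name, the anion second with the -ate form; each ion's ligands are alphabetised independently.
The complex anion is given as 1−; its ligand charges sum to -3, so Cd = +2.
A 1:1 salt means the cation carries the equal and opposite charge, 1+.
Cation: ligand charges sum to -1; for the ion to be 1+, Ni = +2.

amminebromo(ethylenediamine)nickel(II) amminechlorodihydroxocadmate(II)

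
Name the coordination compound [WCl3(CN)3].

There is no counter-ion, so the complex is neutral overall.
Ligand charges: 3×chloro (-1 each), 3×cyano (-1 each); total -6. So W + (-6) = 0, giving W = +6.
Ligands are named alphabetically: chloro before cyano.

trichlorotricyanotungsten(VI)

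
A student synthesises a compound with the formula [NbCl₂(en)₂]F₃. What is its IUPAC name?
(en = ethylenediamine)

The 3 fluoride counter-ions carry a total charge of -3, so each complex ion is 3+.
Ligand charges: 2×ethylenediamine (neutral), 2×chloro (-1 each); total -2. So Nb + (-2) = 3+, giving Nb = +5.
Ligands are named alphabetically: chloro before ethylenediamine.

dichlorobis(ethylenediamine)niobium(V) fluoride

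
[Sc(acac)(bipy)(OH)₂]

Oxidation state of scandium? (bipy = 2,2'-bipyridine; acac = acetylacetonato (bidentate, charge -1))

No counter-ion: the bracketed complex is neutral.
Ligand charges: 1×bipy neutral; 1×acac = -1; 2×OH = -2; sum -3.
Sc + (-3) = 0 ⇒ Sc is +3.

+3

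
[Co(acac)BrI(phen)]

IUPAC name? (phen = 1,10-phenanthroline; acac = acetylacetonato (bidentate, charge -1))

(acetylacetonato)bromoiodo(1,10-phenanthroline)cobalt(III)

There is no counter-ion, so the complex is neutral overall.
Ligand charges: 1×1,10-phenanthroline (neutral), 1×iodo (-1 each), 1×bromo (-1 each), 1×acetylacetonato (-1 each); total -3. So Co + (-3) = 0, giving Co = +3.
Ligands are named alphabetically: acetylacetonato before bromo before iodo before phenanthroline.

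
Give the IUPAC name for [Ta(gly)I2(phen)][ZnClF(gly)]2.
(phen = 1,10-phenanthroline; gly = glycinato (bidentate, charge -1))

(glycinato)diiodo(1,10-phenanthroline)tantalum(V) chlorofluoro(glycinato)zincate(II)

Both ions are complex: the cation is named first with the plain metal name, the anion second with the -ate form; each ion's ligands are alphabetised independently.
Zinc is always +2 in its complexes; the anion's ligand charges sum to -3, so the complex anion is 1−.
With 2 anions per cation, the cation must be 2×1 = 2+.
Cation: ligand charges sum to -3; for the ion to be 2+, Ta = +5.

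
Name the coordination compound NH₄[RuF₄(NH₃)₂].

ammonium diamminetetrafluororuthenate(III)

The 1 ammonium counter-ion carries a total charge of +1, so each complex ion is 1−.
Ligand charges: 2×ammine (neutral), 4×fluoro (-1 each); total -4. So Ru + (-4) = 1−, giving Ru = +3.
Ligands are named alphabetically: ammine before fluoro.
The complex ion is anionic, so ruthenium takes the -ate form ruthenate(III).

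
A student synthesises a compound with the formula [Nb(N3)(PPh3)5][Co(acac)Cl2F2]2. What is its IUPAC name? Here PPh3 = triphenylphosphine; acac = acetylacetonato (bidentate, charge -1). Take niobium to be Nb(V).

azidopentakis(triphenylphosphine)niobium(V) (acetylacetonato)dichlorodifluorocobaltate(III)

Both ions are complex: the cation is named first with the plain metal name, the anion second with the -ate form; each ion's ligands are alphabetised independently.
Nb is given as +5; the cation's ligand charges sum to -1, so the complex cation is 4+.
With 2 anions per cation, each anion must be 4/2 = 2−.
Anion: ligand charges sum to -5; for the ion to be 2−, Co = +3.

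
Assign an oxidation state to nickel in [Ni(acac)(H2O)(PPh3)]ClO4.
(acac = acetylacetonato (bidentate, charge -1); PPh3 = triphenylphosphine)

1 perchlorate outside the brackets (-1 each) → the complex ion is 1+.
Ligand charges: 1×H2O neutral; 1×acac = -1; 1×PPh3 neutral; sum -1.
Ni + (-1) = 1+ ⇒ Ni is +2.

+2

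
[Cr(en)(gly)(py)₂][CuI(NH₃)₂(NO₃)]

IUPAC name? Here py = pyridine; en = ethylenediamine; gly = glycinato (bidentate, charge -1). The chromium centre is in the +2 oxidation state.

(ethylenediamine)(glycinato)bis(pyridine)chromium(II) diammineiodonitratocuprate(I)

Cr is given as +2; the cation's ligand charges sum to -1, so the complex cation is 1+.
A 1:1 salt means the anion carries the equal and opposite charge, 1−.
Anion: ligand charges sum to -2; for the ion to be 1−, Cu = +1.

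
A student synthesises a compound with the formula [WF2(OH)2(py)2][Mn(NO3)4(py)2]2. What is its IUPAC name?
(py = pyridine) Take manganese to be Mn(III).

difluorodihydroxobis(pyridine)tungsten(VI) tetranitratobis(pyridine)manganate(III)

Both ions are complex: the cation is named first with the plain metal name, the anion second with the -ate form; each ion's ligands are alphabetised independently.
Mn is given as +3; the anion's ligand charges sum to -4, so the complex anion is 1−.
With 2 anions per cation, the cation must be 2×1 = 2+.
Cation: ligand charges sum to -4; for the ion to be 2+, W = +6.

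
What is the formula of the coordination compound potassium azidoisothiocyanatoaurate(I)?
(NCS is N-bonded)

Ligands: 1 isothiocyanato (NCS, -1), 1 azido (N3, -1). Ligand charge sum = -2.
With Au in oxidation state +1, the complex ion is [Au...]^1−.
Charge balance with potassium (+1) requires 1 complex ion per 1 potassium.

K[Au(N3)(NCS)]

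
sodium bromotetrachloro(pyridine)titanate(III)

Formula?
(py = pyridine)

Ligands: 4 chloro (Cl, -1), 1 bromo (Br, -1), 1 pyridine (py, neutral). Ligand charge sum = -5.
Charge balance with sodium (+1) requires 1 complex ion per 2 sodium.

Na2[TiBrCl4(py)]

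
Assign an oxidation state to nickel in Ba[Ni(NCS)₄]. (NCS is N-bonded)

1 barium outside the brackets (+2 each) → the complex ion is 2−.
Ligand charges: 4×NCS = -4; sum -4.
Ni + (-4) = 2− ⇒ Ni is +2.

+2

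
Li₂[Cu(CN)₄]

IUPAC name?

The 2 lithium counter-ions carry a total charge of +2, so each complex ion is 2−.
Ligand charges: 4×cyano (-1 each); total -4. So Cu + (-4) = 2−, giving Cu = +2.
The complex ion is anionic, so copper takes the -ate form cuprate(II).

lithium tetracyanocuprate(II)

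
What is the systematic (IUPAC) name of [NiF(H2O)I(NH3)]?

ammineaquafluoroiodonickel(II)

There is no counter-ion, so the complex is neutral overall.
Ligand charges: 1×ammine (neutral), 1×aqua (neutral), 1×iodo (-1 each), 1×fluoro (-1 each); total -2. So Ni + (-2) = 0, giving Ni = +2.
Ligands are named alphabetically: ammine before aqua before fluoro before iodo.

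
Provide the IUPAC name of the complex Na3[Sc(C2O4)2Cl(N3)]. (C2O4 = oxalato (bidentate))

sodium azidochlorodioxalatoscandate(III)

The 3 sodium counter-ions carry a total charge of +3, so each complex ion is 3−.
Ligand charges: 1×azido (-1 each), 1×chloro (-1 each), 2×oxalato (-2 each); total -6. So Sc + (-6) = 3−, giving Sc = +3.
The complex ion is anionic, so scandium takes the -ate form scandate(III).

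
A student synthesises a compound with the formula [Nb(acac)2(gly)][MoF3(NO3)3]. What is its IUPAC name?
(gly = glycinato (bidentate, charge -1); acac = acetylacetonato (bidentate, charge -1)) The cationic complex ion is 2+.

bis(acetylacetonato)(glycinato)niobium(V) trifluorotrinitratomolybdate(IV)

Both ions are complex: the cation is named first with the plain metal name, the anion second with the -ate form; each ion's ligands are alphabetised independently.
The complex cation is given as 2+; its ligand charges sum to -3, so Nb = +5.
A 1:1 salt means the anion carries the equal and opposite charge, 2−.
Anion: ligand charges sum to -6; for the ion to be 2−, Mo = +4.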